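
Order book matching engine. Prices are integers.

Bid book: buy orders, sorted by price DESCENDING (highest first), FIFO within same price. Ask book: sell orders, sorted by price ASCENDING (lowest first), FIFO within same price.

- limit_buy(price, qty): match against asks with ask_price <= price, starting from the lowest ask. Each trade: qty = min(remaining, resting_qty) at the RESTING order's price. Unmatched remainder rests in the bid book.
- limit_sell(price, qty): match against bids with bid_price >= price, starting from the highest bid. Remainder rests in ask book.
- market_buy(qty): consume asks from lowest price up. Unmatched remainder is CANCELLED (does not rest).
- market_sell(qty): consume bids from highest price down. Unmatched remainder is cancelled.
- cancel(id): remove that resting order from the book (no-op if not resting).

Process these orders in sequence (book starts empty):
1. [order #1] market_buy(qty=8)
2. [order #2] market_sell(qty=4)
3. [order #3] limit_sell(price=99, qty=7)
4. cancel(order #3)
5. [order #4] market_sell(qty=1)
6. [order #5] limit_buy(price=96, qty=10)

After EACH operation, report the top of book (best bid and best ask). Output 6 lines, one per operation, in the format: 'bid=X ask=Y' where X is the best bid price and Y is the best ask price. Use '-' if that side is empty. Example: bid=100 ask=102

After op 1 [order #1] market_buy(qty=8): fills=none; bids=[-] asks=[-]
After op 2 [order #2] market_sell(qty=4): fills=none; bids=[-] asks=[-]
After op 3 [order #3] limit_sell(price=99, qty=7): fills=none; bids=[-] asks=[#3:7@99]
After op 4 cancel(order #3): fills=none; bids=[-] asks=[-]
After op 5 [order #4] market_sell(qty=1): fills=none; bids=[-] asks=[-]
After op 6 [order #5] limit_buy(price=96, qty=10): fills=none; bids=[#5:10@96] asks=[-]

Answer: bid=- ask=-
bid=- ask=-
bid=- ask=99
bid=- ask=-
bid=- ask=-
bid=96 ask=-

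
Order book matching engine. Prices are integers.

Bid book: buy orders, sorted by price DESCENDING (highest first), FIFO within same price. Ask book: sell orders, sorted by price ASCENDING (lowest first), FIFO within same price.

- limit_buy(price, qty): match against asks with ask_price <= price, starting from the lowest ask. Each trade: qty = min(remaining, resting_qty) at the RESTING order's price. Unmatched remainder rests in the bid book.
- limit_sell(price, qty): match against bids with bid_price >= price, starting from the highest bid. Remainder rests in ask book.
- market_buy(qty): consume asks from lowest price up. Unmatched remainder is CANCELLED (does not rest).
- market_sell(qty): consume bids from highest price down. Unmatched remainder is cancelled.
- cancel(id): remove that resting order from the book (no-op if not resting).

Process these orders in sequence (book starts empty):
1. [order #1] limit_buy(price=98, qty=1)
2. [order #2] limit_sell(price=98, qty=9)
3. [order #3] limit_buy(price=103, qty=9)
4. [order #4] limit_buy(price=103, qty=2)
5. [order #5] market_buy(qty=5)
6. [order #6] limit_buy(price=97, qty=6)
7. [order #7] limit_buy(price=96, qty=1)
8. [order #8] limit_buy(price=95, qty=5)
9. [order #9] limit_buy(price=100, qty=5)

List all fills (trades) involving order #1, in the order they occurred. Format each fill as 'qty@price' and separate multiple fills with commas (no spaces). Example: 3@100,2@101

After op 1 [order #1] limit_buy(price=98, qty=1): fills=none; bids=[#1:1@98] asks=[-]
After op 2 [order #2] limit_sell(price=98, qty=9): fills=#1x#2:1@98; bids=[-] asks=[#2:8@98]
After op 3 [order #3] limit_buy(price=103, qty=9): fills=#3x#2:8@98; bids=[#3:1@103] asks=[-]
After op 4 [order #4] limit_buy(price=103, qty=2): fills=none; bids=[#3:1@103 #4:2@103] asks=[-]
After op 5 [order #5] market_buy(qty=5): fills=none; bids=[#3:1@103 #4:2@103] asks=[-]
After op 6 [order #6] limit_buy(price=97, qty=6): fills=none; bids=[#3:1@103 #4:2@103 #6:6@97] asks=[-]
After op 7 [order #7] limit_buy(price=96, qty=1): fills=none; bids=[#3:1@103 #4:2@103 #6:6@97 #7:1@96] asks=[-]
After op 8 [order #8] limit_buy(price=95, qty=5): fills=none; bids=[#3:1@103 #4:2@103 #6:6@97 #7:1@96 #8:5@95] asks=[-]
After op 9 [order #9] limit_buy(price=100, qty=5): fills=none; bids=[#3:1@103 #4:2@103 #9:5@100 #6:6@97 #7:1@96 #8:5@95] asks=[-]

Answer: 1@98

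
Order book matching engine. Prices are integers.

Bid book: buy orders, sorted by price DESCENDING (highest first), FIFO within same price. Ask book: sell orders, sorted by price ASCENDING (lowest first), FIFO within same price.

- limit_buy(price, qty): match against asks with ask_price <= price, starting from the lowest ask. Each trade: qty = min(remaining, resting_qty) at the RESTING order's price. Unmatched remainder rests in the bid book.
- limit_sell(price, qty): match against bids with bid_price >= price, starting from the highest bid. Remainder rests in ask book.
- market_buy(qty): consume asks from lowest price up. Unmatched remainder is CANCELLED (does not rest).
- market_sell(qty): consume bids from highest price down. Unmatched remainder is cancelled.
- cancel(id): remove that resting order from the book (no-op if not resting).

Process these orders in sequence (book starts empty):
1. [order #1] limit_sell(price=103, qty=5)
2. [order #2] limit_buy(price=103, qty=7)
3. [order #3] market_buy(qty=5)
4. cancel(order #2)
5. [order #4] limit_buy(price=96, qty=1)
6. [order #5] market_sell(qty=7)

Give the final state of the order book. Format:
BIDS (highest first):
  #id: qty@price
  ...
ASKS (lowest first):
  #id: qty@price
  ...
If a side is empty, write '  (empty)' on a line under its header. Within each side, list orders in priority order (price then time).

After op 1 [order #1] limit_sell(price=103, qty=5): fills=none; bids=[-] asks=[#1:5@103]
After op 2 [order #2] limit_buy(price=103, qty=7): fills=#2x#1:5@103; bids=[#2:2@103] asks=[-]
After op 3 [order #3] market_buy(qty=5): fills=none; bids=[#2:2@103] asks=[-]
After op 4 cancel(order #2): fills=none; bids=[-] asks=[-]
After op 5 [order #4] limit_buy(price=96, qty=1): fills=none; bids=[#4:1@96] asks=[-]
After op 6 [order #5] market_sell(qty=7): fills=#4x#5:1@96; bids=[-] asks=[-]

Answer: BIDS (highest first):
  (empty)
ASKS (lowest first):
  (empty)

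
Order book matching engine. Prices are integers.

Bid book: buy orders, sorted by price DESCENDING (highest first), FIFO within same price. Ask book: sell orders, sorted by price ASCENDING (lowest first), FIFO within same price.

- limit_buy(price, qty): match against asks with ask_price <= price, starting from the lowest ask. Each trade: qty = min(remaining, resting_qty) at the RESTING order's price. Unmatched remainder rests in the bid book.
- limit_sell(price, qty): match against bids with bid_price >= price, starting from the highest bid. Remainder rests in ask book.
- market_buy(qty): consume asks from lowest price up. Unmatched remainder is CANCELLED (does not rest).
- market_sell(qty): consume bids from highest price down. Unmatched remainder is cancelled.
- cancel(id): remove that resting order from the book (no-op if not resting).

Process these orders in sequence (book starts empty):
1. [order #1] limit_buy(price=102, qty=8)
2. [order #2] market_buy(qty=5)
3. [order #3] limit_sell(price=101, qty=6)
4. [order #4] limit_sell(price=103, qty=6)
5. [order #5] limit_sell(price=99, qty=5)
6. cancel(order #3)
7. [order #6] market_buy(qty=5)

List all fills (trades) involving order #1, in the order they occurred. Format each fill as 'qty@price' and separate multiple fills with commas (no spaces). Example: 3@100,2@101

Answer: 6@102,2@102

Derivation:
After op 1 [order #1] limit_buy(price=102, qty=8): fills=none; bids=[#1:8@102] asks=[-]
After op 2 [order #2] market_buy(qty=5): fills=none; bids=[#1:8@102] asks=[-]
After op 3 [order #3] limit_sell(price=101, qty=6): fills=#1x#3:6@102; bids=[#1:2@102] asks=[-]
After op 4 [order #4] limit_sell(price=103, qty=6): fills=none; bids=[#1:2@102] asks=[#4:6@103]
After op 5 [order #5] limit_sell(price=99, qty=5): fills=#1x#5:2@102; bids=[-] asks=[#5:3@99 #4:6@103]
After op 6 cancel(order #3): fills=none; bids=[-] asks=[#5:3@99 #4:6@103]
After op 7 [order #6] market_buy(qty=5): fills=#6x#5:3@99 #6x#4:2@103; bids=[-] asks=[#4:4@103]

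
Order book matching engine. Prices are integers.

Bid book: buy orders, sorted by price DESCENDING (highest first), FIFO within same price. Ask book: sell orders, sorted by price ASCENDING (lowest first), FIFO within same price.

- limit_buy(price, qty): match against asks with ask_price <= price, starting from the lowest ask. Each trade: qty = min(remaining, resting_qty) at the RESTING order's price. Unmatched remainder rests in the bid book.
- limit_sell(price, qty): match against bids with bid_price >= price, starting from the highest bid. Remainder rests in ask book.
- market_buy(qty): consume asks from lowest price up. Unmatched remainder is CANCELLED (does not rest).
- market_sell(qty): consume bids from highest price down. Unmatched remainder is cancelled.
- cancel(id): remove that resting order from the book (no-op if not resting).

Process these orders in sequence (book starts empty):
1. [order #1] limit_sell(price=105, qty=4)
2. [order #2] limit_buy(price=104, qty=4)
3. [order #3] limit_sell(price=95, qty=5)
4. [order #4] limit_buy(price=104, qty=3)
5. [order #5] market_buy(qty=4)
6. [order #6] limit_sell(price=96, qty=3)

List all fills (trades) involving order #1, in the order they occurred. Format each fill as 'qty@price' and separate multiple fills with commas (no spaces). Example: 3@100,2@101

After op 1 [order #1] limit_sell(price=105, qty=4): fills=none; bids=[-] asks=[#1:4@105]
After op 2 [order #2] limit_buy(price=104, qty=4): fills=none; bids=[#2:4@104] asks=[#1:4@105]
After op 3 [order #3] limit_sell(price=95, qty=5): fills=#2x#3:4@104; bids=[-] asks=[#3:1@95 #1:4@105]
After op 4 [order #4] limit_buy(price=104, qty=3): fills=#4x#3:1@95; bids=[#4:2@104] asks=[#1:4@105]
After op 5 [order #5] market_buy(qty=4): fills=#5x#1:4@105; bids=[#4:2@104] asks=[-]
After op 6 [order #6] limit_sell(price=96, qty=3): fills=#4x#6:2@104; bids=[-] asks=[#6:1@96]

Answer: 4@105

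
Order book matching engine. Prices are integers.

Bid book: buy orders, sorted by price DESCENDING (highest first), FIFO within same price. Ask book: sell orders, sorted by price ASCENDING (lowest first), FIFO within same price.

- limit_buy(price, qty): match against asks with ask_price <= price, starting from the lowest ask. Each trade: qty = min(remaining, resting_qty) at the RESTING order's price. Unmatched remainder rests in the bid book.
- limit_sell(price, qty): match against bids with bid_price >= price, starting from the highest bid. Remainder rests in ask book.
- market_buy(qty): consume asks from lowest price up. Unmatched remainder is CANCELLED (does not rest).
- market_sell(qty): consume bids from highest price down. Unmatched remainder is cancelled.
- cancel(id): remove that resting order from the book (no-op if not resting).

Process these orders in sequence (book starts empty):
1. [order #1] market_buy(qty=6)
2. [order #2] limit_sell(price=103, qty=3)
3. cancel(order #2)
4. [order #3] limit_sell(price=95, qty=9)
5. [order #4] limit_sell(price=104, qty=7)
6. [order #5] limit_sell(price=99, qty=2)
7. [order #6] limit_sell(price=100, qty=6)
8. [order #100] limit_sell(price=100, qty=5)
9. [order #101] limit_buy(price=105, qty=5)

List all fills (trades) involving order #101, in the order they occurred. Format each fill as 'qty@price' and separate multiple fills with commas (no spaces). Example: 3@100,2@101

After op 1 [order #1] market_buy(qty=6): fills=none; bids=[-] asks=[-]
After op 2 [order #2] limit_sell(price=103, qty=3): fills=none; bids=[-] asks=[#2:3@103]
After op 3 cancel(order #2): fills=none; bids=[-] asks=[-]
After op 4 [order #3] limit_sell(price=95, qty=9): fills=none; bids=[-] asks=[#3:9@95]
After op 5 [order #4] limit_sell(price=104, qty=7): fills=none; bids=[-] asks=[#3:9@95 #4:7@104]
After op 6 [order #5] limit_sell(price=99, qty=2): fills=none; bids=[-] asks=[#3:9@95 #5:2@99 #4:7@104]
After op 7 [order #6] limit_sell(price=100, qty=6): fills=none; bids=[-] asks=[#3:9@95 #5:2@99 #6:6@100 #4:7@104]
After op 8 [order #100] limit_sell(price=100, qty=5): fills=none; bids=[-] asks=[#3:9@95 #5:2@99 #6:6@100 #100:5@100 #4:7@104]
After op 9 [order #101] limit_buy(price=105, qty=5): fills=#101x#3:5@95; bids=[-] asks=[#3:4@95 #5:2@99 #6:6@100 #100:5@100 #4:7@104]

Answer: 5@95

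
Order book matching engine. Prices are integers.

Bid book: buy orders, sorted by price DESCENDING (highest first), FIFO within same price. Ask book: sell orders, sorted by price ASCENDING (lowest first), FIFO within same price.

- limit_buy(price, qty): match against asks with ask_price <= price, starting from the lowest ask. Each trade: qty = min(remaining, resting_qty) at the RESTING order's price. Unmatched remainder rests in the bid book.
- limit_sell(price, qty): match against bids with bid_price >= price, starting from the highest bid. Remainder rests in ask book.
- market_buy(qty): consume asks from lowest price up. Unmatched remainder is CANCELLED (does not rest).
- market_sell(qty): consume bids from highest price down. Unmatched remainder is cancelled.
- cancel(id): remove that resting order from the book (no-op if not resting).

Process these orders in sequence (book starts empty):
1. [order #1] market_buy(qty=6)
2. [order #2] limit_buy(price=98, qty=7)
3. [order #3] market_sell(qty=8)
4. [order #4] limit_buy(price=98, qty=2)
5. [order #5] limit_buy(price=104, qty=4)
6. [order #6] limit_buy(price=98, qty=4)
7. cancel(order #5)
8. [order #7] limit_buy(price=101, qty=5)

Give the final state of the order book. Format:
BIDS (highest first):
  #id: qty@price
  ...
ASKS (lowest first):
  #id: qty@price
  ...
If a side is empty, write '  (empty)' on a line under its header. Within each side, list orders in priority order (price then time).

After op 1 [order #1] market_buy(qty=6): fills=none; bids=[-] asks=[-]
After op 2 [order #2] limit_buy(price=98, qty=7): fills=none; bids=[#2:7@98] asks=[-]
After op 3 [order #3] market_sell(qty=8): fills=#2x#3:7@98; bids=[-] asks=[-]
After op 4 [order #4] limit_buy(price=98, qty=2): fills=none; bids=[#4:2@98] asks=[-]
After op 5 [order #5] limit_buy(price=104, qty=4): fills=none; bids=[#5:4@104 #4:2@98] asks=[-]
After op 6 [order #6] limit_buy(price=98, qty=4): fills=none; bids=[#5:4@104 #4:2@98 #6:4@98] asks=[-]
After op 7 cancel(order #5): fills=none; bids=[#4:2@98 #6:4@98] asks=[-]
After op 8 [order #7] limit_buy(price=101, qty=5): fills=none; bids=[#7:5@101 #4:2@98 #6:4@98] asks=[-]

Answer: BIDS (highest first):
  #7: 5@101
  #4: 2@98
  #6: 4@98
ASKS (lowest first):
  (empty)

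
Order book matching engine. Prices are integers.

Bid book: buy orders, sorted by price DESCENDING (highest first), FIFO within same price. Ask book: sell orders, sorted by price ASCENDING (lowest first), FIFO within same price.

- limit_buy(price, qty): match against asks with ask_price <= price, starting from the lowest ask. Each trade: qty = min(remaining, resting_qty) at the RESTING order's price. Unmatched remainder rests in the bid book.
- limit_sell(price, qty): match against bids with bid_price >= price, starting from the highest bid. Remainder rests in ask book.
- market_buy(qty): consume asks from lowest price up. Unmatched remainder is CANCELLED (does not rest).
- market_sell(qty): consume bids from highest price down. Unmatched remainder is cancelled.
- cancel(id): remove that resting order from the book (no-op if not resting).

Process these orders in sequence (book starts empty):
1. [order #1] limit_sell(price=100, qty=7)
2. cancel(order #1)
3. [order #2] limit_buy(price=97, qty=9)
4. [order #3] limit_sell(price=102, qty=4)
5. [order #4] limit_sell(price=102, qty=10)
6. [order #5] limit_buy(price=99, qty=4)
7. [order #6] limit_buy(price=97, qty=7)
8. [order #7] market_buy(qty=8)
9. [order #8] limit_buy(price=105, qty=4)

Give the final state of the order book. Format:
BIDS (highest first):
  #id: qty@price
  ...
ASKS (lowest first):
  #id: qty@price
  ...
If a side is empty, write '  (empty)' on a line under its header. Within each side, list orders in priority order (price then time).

Answer: BIDS (highest first):
  #5: 4@99
  #2: 9@97
  #6: 7@97
ASKS (lowest first):
  #4: 2@102

Derivation:
After op 1 [order #1] limit_sell(price=100, qty=7): fills=none; bids=[-] asks=[#1:7@100]
After op 2 cancel(order #1): fills=none; bids=[-] asks=[-]
After op 3 [order #2] limit_buy(price=97, qty=9): fills=none; bids=[#2:9@97] asks=[-]
After op 4 [order #3] limit_sell(price=102, qty=4): fills=none; bids=[#2:9@97] asks=[#3:4@102]
After op 5 [order #4] limit_sell(price=102, qty=10): fills=none; bids=[#2:9@97] asks=[#3:4@102 #4:10@102]
After op 6 [order #5] limit_buy(price=99, qty=4): fills=none; bids=[#5:4@99 #2:9@97] asks=[#3:4@102 #4:10@102]
After op 7 [order #6] limit_buy(price=97, qty=7): fills=none; bids=[#5:4@99 #2:9@97 #6:7@97] asks=[#3:4@102 #4:10@102]
After op 8 [order #7] market_buy(qty=8): fills=#7x#3:4@102 #7x#4:4@102; bids=[#5:4@99 #2:9@97 #6:7@97] asks=[#4:6@102]
After op 9 [order #8] limit_buy(price=105, qty=4): fills=#8x#4:4@102; bids=[#5:4@99 #2:9@97 #6:7@97] asks=[#4:2@102]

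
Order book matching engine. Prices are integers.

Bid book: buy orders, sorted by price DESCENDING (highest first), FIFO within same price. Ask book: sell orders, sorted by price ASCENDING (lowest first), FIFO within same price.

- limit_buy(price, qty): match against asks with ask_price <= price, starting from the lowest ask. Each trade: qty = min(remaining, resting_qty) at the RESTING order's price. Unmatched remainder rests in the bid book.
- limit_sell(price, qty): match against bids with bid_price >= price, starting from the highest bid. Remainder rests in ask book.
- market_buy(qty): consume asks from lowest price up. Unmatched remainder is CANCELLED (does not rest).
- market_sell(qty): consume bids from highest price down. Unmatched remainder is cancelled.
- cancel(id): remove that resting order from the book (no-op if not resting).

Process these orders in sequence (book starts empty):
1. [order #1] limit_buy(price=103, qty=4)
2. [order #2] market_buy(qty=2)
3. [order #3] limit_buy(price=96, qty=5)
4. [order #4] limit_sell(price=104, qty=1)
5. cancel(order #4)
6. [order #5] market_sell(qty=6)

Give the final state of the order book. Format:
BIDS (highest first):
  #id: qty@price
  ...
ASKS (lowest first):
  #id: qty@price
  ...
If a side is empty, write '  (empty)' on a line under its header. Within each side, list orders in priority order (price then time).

Answer: BIDS (highest first):
  #3: 3@96
ASKS (lowest first):
  (empty)

Derivation:
After op 1 [order #1] limit_buy(price=103, qty=4): fills=none; bids=[#1:4@103] asks=[-]
After op 2 [order #2] market_buy(qty=2): fills=none; bids=[#1:4@103] asks=[-]
After op 3 [order #3] limit_buy(price=96, qty=5): fills=none; bids=[#1:4@103 #3:5@96] asks=[-]
After op 4 [order #4] limit_sell(price=104, qty=1): fills=none; bids=[#1:4@103 #3:5@96] asks=[#4:1@104]
After op 5 cancel(order #4): fills=none; bids=[#1:4@103 #3:5@96] asks=[-]
After op 6 [order #5] market_sell(qty=6): fills=#1x#5:4@103 #3x#5:2@96; bids=[#3:3@96] asks=[-]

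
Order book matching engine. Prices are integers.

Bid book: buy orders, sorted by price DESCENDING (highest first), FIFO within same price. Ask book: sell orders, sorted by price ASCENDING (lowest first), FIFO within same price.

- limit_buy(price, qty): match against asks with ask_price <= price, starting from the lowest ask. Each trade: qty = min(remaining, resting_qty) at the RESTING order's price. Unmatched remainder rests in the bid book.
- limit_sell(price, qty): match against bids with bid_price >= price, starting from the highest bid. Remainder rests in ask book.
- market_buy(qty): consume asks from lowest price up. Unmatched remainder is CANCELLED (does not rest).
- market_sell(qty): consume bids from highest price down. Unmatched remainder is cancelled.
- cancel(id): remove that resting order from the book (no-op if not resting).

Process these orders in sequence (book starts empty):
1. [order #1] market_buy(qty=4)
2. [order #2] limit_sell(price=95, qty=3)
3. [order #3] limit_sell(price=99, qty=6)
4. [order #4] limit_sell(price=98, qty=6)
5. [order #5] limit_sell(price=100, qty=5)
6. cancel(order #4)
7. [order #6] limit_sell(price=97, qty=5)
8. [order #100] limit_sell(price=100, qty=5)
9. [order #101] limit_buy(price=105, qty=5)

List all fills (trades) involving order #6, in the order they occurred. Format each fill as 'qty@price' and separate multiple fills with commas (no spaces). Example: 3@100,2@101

Answer: 2@97

Derivation:
After op 1 [order #1] market_buy(qty=4): fills=none; bids=[-] asks=[-]
After op 2 [order #2] limit_sell(price=95, qty=3): fills=none; bids=[-] asks=[#2:3@95]
After op 3 [order #3] limit_sell(price=99, qty=6): fills=none; bids=[-] asks=[#2:3@95 #3:6@99]
After op 4 [order #4] limit_sell(price=98, qty=6): fills=none; bids=[-] asks=[#2:3@95 #4:6@98 #3:6@99]
After op 5 [order #5] limit_sell(price=100, qty=5): fills=none; bids=[-] asks=[#2:3@95 #4:6@98 #3:6@99 #5:5@100]
After op 6 cancel(order #4): fills=none; bids=[-] asks=[#2:3@95 #3:6@99 #5:5@100]
After op 7 [order #6] limit_sell(price=97, qty=5): fills=none; bids=[-] asks=[#2:3@95 #6:5@97 #3:6@99 #5:5@100]
After op 8 [order #100] limit_sell(price=100, qty=5): fills=none; bids=[-] asks=[#2:3@95 #6:5@97 #3:6@99 #5:5@100 #100:5@100]
After op 9 [order #101] limit_buy(price=105, qty=5): fills=#101x#2:3@95 #101x#6:2@97; bids=[-] asks=[#6:3@97 #3:6@99 #5:5@100 #100:5@100]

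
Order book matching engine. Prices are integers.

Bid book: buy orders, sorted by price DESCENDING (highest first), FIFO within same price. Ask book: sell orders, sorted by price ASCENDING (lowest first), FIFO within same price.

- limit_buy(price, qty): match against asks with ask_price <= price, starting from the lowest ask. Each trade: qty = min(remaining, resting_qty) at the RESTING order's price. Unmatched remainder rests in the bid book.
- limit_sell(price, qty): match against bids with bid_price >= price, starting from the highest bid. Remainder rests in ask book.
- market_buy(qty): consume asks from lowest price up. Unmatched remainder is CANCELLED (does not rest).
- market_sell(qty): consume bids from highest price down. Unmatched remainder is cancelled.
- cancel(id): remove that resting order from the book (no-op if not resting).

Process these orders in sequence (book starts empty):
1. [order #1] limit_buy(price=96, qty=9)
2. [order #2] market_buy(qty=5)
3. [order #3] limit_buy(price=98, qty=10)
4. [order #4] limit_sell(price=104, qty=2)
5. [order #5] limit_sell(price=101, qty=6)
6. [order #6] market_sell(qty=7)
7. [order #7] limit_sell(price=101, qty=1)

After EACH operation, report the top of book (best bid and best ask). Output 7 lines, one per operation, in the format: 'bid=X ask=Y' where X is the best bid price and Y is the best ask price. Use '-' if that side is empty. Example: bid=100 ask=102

After op 1 [order #1] limit_buy(price=96, qty=9): fills=none; bids=[#1:9@96] asks=[-]
After op 2 [order #2] market_buy(qty=5): fills=none; bids=[#1:9@96] asks=[-]
After op 3 [order #3] limit_buy(price=98, qty=10): fills=none; bids=[#3:10@98 #1:9@96] asks=[-]
After op 4 [order #4] limit_sell(price=104, qty=2): fills=none; bids=[#3:10@98 #1:9@96] asks=[#4:2@104]
After op 5 [order #5] limit_sell(price=101, qty=6): fills=none; bids=[#3:10@98 #1:9@96] asks=[#5:6@101 #4:2@104]
After op 6 [order #6] market_sell(qty=7): fills=#3x#6:7@98; bids=[#3:3@98 #1:9@96] asks=[#5:6@101 #4:2@104]
After op 7 [order #7] limit_sell(price=101, qty=1): fills=none; bids=[#3:3@98 #1:9@96] asks=[#5:6@101 #7:1@101 #4:2@104]

Answer: bid=96 ask=-
bid=96 ask=-
bid=98 ask=-
bid=98 ask=104
bid=98 ask=101
bid=98 ask=101
bid=98 ask=101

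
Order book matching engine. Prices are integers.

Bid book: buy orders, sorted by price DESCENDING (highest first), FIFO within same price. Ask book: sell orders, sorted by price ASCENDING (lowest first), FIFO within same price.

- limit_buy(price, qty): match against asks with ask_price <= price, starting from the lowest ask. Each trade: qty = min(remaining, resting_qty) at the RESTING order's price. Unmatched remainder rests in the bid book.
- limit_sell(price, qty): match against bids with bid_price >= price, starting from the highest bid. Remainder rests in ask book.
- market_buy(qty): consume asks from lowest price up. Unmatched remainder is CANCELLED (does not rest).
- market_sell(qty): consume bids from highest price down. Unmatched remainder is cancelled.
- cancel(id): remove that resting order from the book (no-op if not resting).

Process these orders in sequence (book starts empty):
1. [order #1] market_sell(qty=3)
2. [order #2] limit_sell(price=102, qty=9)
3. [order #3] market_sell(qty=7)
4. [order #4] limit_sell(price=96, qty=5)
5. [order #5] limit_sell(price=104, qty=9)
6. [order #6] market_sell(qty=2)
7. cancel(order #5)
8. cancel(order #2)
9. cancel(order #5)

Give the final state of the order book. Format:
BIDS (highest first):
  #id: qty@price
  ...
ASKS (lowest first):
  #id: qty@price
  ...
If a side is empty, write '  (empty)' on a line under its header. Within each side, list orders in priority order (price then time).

After op 1 [order #1] market_sell(qty=3): fills=none; bids=[-] asks=[-]
After op 2 [order #2] limit_sell(price=102, qty=9): fills=none; bids=[-] asks=[#2:9@102]
After op 3 [order #3] market_sell(qty=7): fills=none; bids=[-] asks=[#2:9@102]
After op 4 [order #4] limit_sell(price=96, qty=5): fills=none; bids=[-] asks=[#4:5@96 #2:9@102]
After op 5 [order #5] limit_sell(price=104, qty=9): fills=none; bids=[-] asks=[#4:5@96 #2:9@102 #5:9@104]
After op 6 [order #6] market_sell(qty=2): fills=none; bids=[-] asks=[#4:5@96 #2:9@102 #5:9@104]
After op 7 cancel(order #5): fills=none; bids=[-] asks=[#4:5@96 #2:9@102]
After op 8 cancel(order #2): fills=none; bids=[-] asks=[#4:5@96]
After op 9 cancel(order #5): fills=none; bids=[-] asks=[#4:5@96]

Answer: BIDS (highest first):
  (empty)
ASKS (lowest first):
  #4: 5@96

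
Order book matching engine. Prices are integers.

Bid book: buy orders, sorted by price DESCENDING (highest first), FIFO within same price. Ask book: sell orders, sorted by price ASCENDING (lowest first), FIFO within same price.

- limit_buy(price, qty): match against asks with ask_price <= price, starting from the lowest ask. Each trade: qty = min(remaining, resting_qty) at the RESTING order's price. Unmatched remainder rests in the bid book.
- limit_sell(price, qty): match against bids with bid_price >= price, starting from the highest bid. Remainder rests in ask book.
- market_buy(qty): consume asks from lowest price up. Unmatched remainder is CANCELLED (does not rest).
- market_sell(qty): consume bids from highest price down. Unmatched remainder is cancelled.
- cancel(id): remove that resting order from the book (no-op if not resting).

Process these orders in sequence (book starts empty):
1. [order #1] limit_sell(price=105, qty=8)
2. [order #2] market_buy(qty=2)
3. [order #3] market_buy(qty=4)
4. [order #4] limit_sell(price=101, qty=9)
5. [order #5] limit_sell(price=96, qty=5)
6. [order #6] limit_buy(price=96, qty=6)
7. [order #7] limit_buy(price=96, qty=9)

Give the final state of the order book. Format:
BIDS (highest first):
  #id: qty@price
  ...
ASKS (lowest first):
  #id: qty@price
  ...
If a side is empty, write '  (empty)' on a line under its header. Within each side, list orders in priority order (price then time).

Answer: BIDS (highest first):
  #6: 1@96
  #7: 9@96
ASKS (lowest first):
  #4: 9@101
  #1: 2@105

Derivation:
After op 1 [order #1] limit_sell(price=105, qty=8): fills=none; bids=[-] asks=[#1:8@105]
After op 2 [order #2] market_buy(qty=2): fills=#2x#1:2@105; bids=[-] asks=[#1:6@105]
After op 3 [order #3] market_buy(qty=4): fills=#3x#1:4@105; bids=[-] asks=[#1:2@105]
After op 4 [order #4] limit_sell(price=101, qty=9): fills=none; bids=[-] asks=[#4:9@101 #1:2@105]
After op 5 [order #5] limit_sell(price=96, qty=5): fills=none; bids=[-] asks=[#5:5@96 #4:9@101 #1:2@105]
After op 6 [order #6] limit_buy(price=96, qty=6): fills=#6x#5:5@96; bids=[#6:1@96] asks=[#4:9@101 #1:2@105]
After op 7 [order #7] limit_buy(price=96, qty=9): fills=none; bids=[#6:1@96 #7:9@96] asks=[#4:9@101 #1:2@105]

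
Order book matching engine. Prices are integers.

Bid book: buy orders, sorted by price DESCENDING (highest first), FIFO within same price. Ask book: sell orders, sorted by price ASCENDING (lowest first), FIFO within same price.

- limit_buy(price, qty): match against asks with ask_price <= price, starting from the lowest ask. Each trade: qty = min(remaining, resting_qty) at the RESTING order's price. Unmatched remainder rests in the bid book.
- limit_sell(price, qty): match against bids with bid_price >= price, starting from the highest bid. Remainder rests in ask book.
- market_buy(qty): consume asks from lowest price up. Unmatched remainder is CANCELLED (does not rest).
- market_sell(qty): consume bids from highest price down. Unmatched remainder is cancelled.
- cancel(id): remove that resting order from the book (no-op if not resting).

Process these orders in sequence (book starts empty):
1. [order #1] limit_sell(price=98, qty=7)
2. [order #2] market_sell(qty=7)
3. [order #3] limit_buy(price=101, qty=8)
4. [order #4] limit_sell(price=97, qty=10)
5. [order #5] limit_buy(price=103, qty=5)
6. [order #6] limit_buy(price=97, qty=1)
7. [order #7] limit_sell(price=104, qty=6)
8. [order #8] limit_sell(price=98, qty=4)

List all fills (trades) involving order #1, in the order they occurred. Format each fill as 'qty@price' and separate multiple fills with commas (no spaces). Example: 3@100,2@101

After op 1 [order #1] limit_sell(price=98, qty=7): fills=none; bids=[-] asks=[#1:7@98]
After op 2 [order #2] market_sell(qty=7): fills=none; bids=[-] asks=[#1:7@98]
After op 3 [order #3] limit_buy(price=101, qty=8): fills=#3x#1:7@98; bids=[#3:1@101] asks=[-]
After op 4 [order #4] limit_sell(price=97, qty=10): fills=#3x#4:1@101; bids=[-] asks=[#4:9@97]
After op 5 [order #5] limit_buy(price=103, qty=5): fills=#5x#4:5@97; bids=[-] asks=[#4:4@97]
After op 6 [order #6] limit_buy(price=97, qty=1): fills=#6x#4:1@97; bids=[-] asks=[#4:3@97]
After op 7 [order #7] limit_sell(price=104, qty=6): fills=none; bids=[-] asks=[#4:3@97 #7:6@104]
After op 8 [order #8] limit_sell(price=98, qty=4): fills=none; bids=[-] asks=[#4:3@97 #8:4@98 #7:6@104]

Answer: 7@98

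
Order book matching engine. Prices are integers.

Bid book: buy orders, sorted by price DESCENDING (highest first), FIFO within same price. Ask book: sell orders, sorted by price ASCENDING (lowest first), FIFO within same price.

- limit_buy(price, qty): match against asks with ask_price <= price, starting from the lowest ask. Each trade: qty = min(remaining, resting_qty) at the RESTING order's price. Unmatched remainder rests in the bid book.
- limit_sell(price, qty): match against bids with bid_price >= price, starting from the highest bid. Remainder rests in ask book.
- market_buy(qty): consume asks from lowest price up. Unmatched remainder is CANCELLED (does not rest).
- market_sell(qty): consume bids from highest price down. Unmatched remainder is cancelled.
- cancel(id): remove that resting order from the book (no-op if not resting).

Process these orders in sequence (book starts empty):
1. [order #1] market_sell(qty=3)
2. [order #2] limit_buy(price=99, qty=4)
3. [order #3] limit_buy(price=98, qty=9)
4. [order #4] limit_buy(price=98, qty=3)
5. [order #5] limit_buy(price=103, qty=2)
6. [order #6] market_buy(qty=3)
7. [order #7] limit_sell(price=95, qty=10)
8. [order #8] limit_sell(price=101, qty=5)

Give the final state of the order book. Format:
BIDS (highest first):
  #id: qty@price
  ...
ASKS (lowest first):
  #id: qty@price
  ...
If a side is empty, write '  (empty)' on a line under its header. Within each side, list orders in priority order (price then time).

After op 1 [order #1] market_sell(qty=3): fills=none; bids=[-] asks=[-]
After op 2 [order #2] limit_buy(price=99, qty=4): fills=none; bids=[#2:4@99] asks=[-]
After op 3 [order #3] limit_buy(price=98, qty=9): fills=none; bids=[#2:4@99 #3:9@98] asks=[-]
After op 4 [order #4] limit_buy(price=98, qty=3): fills=none; bids=[#2:4@99 #3:9@98 #4:3@98] asks=[-]
After op 5 [order #5] limit_buy(price=103, qty=2): fills=none; bids=[#5:2@103 #2:4@99 #3:9@98 #4:3@98] asks=[-]
After op 6 [order #6] market_buy(qty=3): fills=none; bids=[#5:2@103 #2:4@99 #3:9@98 #4:3@98] asks=[-]
After op 7 [order #7] limit_sell(price=95, qty=10): fills=#5x#7:2@103 #2x#7:4@99 #3x#7:4@98; bids=[#3:5@98 #4:3@98] asks=[-]
After op 8 [order #8] limit_sell(price=101, qty=5): fills=none; bids=[#3:5@98 #4:3@98] asks=[#8:5@101]

Answer: BIDS (highest first):
  #3: 5@98
  #4: 3@98
ASKS (lowest first):
  #8: 5@101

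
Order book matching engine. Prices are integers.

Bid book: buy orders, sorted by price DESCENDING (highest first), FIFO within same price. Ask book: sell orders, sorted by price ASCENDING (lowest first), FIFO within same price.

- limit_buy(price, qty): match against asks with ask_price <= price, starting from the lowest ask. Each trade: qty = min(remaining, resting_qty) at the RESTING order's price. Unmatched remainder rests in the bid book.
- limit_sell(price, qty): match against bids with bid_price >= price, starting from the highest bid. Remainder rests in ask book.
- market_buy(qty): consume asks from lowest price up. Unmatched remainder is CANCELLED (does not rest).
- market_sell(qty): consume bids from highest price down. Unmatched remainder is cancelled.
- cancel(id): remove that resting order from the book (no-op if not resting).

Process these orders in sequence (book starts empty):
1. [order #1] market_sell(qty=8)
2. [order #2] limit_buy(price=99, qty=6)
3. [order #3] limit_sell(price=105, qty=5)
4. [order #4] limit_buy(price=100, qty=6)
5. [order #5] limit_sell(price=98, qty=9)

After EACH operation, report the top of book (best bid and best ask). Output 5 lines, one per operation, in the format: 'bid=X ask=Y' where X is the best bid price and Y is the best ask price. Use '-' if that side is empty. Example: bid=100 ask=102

Answer: bid=- ask=-
bid=99 ask=-
bid=99 ask=105
bid=100 ask=105
bid=99 ask=105

Derivation:
After op 1 [order #1] market_sell(qty=8): fills=none; bids=[-] asks=[-]
After op 2 [order #2] limit_buy(price=99, qty=6): fills=none; bids=[#2:6@99] asks=[-]
After op 3 [order #3] limit_sell(price=105, qty=5): fills=none; bids=[#2:6@99] asks=[#3:5@105]
After op 4 [order #4] limit_buy(price=100, qty=6): fills=none; bids=[#4:6@100 #2:6@99] asks=[#3:5@105]
After op 5 [order #5] limit_sell(price=98, qty=9): fills=#4x#5:6@100 #2x#5:3@99; bids=[#2:3@99] asks=[#3:5@105]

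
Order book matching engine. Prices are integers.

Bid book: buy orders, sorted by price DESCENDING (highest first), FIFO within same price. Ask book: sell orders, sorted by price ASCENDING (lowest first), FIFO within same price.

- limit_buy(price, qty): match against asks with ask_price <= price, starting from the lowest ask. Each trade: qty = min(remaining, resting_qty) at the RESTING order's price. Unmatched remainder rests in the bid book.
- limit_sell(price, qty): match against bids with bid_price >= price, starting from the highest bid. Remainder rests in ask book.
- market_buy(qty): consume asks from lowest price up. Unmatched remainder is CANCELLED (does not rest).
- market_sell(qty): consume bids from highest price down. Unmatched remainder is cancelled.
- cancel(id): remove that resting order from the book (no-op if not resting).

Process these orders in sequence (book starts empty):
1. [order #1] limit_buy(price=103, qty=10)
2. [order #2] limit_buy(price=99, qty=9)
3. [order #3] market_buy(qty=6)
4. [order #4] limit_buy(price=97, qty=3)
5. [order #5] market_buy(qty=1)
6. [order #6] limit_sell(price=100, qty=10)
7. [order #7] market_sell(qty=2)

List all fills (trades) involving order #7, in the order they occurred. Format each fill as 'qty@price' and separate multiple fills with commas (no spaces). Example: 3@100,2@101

Answer: 2@99

Derivation:
After op 1 [order #1] limit_buy(price=103, qty=10): fills=none; bids=[#1:10@103] asks=[-]
After op 2 [order #2] limit_buy(price=99, qty=9): fills=none; bids=[#1:10@103 #2:9@99] asks=[-]
After op 3 [order #3] market_buy(qty=6): fills=none; bids=[#1:10@103 #2:9@99] asks=[-]
After op 4 [order #4] limit_buy(price=97, qty=3): fills=none; bids=[#1:10@103 #2:9@99 #4:3@97] asks=[-]
After op 5 [order #5] market_buy(qty=1): fills=none; bids=[#1:10@103 #2:9@99 #4:3@97] asks=[-]
After op 6 [order #6] limit_sell(price=100, qty=10): fills=#1x#6:10@103; bids=[#2:9@99 #4:3@97] asks=[-]
After op 7 [order #7] market_sell(qty=2): fills=#2x#7:2@99; bids=[#2:7@99 #4:3@97] asks=[-]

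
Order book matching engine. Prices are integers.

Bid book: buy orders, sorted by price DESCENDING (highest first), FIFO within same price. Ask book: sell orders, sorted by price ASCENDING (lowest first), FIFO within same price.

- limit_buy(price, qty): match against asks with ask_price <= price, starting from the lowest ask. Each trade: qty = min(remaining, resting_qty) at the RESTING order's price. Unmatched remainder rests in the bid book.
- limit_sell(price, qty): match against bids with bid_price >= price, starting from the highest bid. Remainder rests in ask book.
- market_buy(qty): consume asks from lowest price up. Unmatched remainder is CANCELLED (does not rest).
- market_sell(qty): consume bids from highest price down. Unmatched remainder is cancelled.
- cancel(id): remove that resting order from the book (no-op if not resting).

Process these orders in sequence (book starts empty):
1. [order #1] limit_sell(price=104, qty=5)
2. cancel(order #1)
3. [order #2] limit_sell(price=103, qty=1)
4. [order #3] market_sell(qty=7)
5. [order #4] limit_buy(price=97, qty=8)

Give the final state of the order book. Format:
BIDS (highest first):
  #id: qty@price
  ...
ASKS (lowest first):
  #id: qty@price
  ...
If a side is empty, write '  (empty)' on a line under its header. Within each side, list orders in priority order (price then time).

After op 1 [order #1] limit_sell(price=104, qty=5): fills=none; bids=[-] asks=[#1:5@104]
After op 2 cancel(order #1): fills=none; bids=[-] asks=[-]
After op 3 [order #2] limit_sell(price=103, qty=1): fills=none; bids=[-] asks=[#2:1@103]
After op 4 [order #3] market_sell(qty=7): fills=none; bids=[-] asks=[#2:1@103]
After op 5 [order #4] limit_buy(price=97, qty=8): fills=none; bids=[#4:8@97] asks=[#2:1@103]

Answer: BIDS (highest first):
  #4: 8@97
ASKS (lowest first):
  #2: 1@103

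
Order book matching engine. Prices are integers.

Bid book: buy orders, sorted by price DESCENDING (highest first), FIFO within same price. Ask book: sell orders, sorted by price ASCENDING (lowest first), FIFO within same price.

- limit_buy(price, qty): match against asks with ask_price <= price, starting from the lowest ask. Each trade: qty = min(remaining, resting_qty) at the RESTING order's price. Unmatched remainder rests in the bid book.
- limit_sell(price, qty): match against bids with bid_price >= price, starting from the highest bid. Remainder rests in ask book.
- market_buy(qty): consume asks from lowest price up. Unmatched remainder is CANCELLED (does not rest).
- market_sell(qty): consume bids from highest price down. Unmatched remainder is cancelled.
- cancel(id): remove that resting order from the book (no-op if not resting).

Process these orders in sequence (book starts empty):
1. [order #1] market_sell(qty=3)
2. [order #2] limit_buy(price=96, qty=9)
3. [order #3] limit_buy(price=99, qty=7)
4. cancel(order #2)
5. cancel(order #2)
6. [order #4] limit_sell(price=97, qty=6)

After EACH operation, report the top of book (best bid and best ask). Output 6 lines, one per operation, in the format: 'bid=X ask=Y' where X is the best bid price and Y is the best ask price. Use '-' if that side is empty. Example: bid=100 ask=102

After op 1 [order #1] market_sell(qty=3): fills=none; bids=[-] asks=[-]
After op 2 [order #2] limit_buy(price=96, qty=9): fills=none; bids=[#2:9@96] asks=[-]
After op 3 [order #3] limit_buy(price=99, qty=7): fills=none; bids=[#3:7@99 #2:9@96] asks=[-]
After op 4 cancel(order #2): fills=none; bids=[#3:7@99] asks=[-]
After op 5 cancel(order #2): fills=none; bids=[#3:7@99] asks=[-]
After op 6 [order #4] limit_sell(price=97, qty=6): fills=#3x#4:6@99; bids=[#3:1@99] asks=[-]

Answer: bid=- ask=-
bid=96 ask=-
bid=99 ask=-
bid=99 ask=-
bid=99 ask=-
bid=99 ask=-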